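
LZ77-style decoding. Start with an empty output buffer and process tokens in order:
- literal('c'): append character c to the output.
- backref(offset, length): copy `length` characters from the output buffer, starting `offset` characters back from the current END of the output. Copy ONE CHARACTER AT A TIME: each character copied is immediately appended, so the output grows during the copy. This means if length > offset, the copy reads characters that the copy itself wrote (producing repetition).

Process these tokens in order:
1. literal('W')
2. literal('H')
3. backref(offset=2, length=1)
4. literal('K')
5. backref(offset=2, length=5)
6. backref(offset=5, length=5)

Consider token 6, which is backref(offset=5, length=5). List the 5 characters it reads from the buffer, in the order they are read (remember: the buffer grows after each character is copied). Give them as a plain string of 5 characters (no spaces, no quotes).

Answer: WKWKW

Derivation:
Token 1: literal('W'). Output: "W"
Token 2: literal('H'). Output: "WH"
Token 3: backref(off=2, len=1). Copied 'W' from pos 0. Output: "WHW"
Token 4: literal('K'). Output: "WHWK"
Token 5: backref(off=2, len=5) (overlapping!). Copied 'WKWKW' from pos 2. Output: "WHWKWKWKW"
Token 6: backref(off=5, len=5). Buffer before: "WHWKWKWKW" (len 9)
  byte 1: read out[4]='W', append. Buffer now: "WHWKWKWKWW"
  byte 2: read out[5]='K', append. Buffer now: "WHWKWKWKWWK"
  byte 3: read out[6]='W', append. Buffer now: "WHWKWKWKWWKW"
  byte 4: read out[7]='K', append. Buffer now: "WHWKWKWKWWKWK"
  byte 5: read out[8]='W', append. Buffer now: "WHWKWKWKWWKWKW"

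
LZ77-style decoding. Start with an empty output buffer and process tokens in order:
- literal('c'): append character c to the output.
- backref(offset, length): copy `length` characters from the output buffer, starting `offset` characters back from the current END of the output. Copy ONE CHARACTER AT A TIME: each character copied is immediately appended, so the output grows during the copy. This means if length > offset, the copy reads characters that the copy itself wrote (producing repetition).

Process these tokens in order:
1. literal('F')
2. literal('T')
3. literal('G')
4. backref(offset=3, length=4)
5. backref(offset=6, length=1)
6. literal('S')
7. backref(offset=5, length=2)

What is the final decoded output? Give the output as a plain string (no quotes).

Token 1: literal('F'). Output: "F"
Token 2: literal('T'). Output: "FT"
Token 3: literal('G'). Output: "FTG"
Token 4: backref(off=3, len=4) (overlapping!). Copied 'FTGF' from pos 0. Output: "FTGFTGF"
Token 5: backref(off=6, len=1). Copied 'T' from pos 1. Output: "FTGFTGFT"
Token 6: literal('S'). Output: "FTGFTGFTS"
Token 7: backref(off=5, len=2). Copied 'TG' from pos 4. Output: "FTGFTGFTSTG"

Answer: FTGFTGFTSTG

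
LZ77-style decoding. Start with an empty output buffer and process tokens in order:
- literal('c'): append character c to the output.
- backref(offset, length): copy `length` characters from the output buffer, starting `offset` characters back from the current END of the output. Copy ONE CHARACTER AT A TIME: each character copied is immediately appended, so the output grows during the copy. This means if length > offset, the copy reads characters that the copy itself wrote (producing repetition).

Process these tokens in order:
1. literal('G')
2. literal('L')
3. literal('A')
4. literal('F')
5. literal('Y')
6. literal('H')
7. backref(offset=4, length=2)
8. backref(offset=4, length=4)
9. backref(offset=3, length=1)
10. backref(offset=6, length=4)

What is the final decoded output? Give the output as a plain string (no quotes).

Token 1: literal('G'). Output: "G"
Token 2: literal('L'). Output: "GL"
Token 3: literal('A'). Output: "GLA"
Token 4: literal('F'). Output: "GLAF"
Token 5: literal('Y'). Output: "GLAFY"
Token 6: literal('H'). Output: "GLAFYH"
Token 7: backref(off=4, len=2). Copied 'AF' from pos 2. Output: "GLAFYHAF"
Token 8: backref(off=4, len=4). Copied 'YHAF' from pos 4. Output: "GLAFYHAFYHAF"
Token 9: backref(off=3, len=1). Copied 'H' from pos 9. Output: "GLAFYHAFYHAFH"
Token 10: backref(off=6, len=4). Copied 'FYHA' from pos 7. Output: "GLAFYHAFYHAFHFYHA"

Answer: GLAFYHAFYHAFHFYHA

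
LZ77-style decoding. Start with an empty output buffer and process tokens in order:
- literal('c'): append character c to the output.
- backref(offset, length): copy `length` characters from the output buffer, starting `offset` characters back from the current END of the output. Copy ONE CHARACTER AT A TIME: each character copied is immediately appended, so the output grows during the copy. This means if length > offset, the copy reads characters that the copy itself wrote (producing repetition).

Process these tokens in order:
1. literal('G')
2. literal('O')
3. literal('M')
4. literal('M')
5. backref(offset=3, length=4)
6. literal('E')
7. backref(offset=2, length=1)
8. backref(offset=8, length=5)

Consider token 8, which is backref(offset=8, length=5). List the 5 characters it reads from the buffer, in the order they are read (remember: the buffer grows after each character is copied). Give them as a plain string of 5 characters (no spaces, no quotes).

Token 1: literal('G'). Output: "G"
Token 2: literal('O'). Output: "GO"
Token 3: literal('M'). Output: "GOM"
Token 4: literal('M'). Output: "GOMM"
Token 5: backref(off=3, len=4) (overlapping!). Copied 'OMMO' from pos 1. Output: "GOMMOMMO"
Token 6: literal('E'). Output: "GOMMOMMOE"
Token 7: backref(off=2, len=1). Copied 'O' from pos 7. Output: "GOMMOMMOEO"
Token 8: backref(off=8, len=5). Buffer before: "GOMMOMMOEO" (len 10)
  byte 1: read out[2]='M', append. Buffer now: "GOMMOMMOEOM"
  byte 2: read out[3]='M', append. Buffer now: "GOMMOMMOEOMM"
  byte 3: read out[4]='O', append. Buffer now: "GOMMOMMOEOMMO"
  byte 4: read out[5]='M', append. Buffer now: "GOMMOMMOEOMMOM"
  byte 5: read out[6]='M', append. Buffer now: "GOMMOMMOEOMMOMM"

Answer: MMOMM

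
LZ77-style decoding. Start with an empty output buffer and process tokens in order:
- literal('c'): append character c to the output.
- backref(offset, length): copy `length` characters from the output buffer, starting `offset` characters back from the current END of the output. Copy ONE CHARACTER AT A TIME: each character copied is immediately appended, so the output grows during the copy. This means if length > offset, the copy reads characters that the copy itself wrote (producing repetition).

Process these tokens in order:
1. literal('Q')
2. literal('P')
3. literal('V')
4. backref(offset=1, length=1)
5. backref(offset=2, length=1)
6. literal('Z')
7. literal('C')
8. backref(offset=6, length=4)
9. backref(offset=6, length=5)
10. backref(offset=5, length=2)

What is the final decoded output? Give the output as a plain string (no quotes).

Token 1: literal('Q'). Output: "Q"
Token 2: literal('P'). Output: "QP"
Token 3: literal('V'). Output: "QPV"
Token 4: backref(off=1, len=1). Copied 'V' from pos 2. Output: "QPVV"
Token 5: backref(off=2, len=1). Copied 'V' from pos 2. Output: "QPVVV"
Token 6: literal('Z'). Output: "QPVVVZ"
Token 7: literal('C'). Output: "QPVVVZC"
Token 8: backref(off=6, len=4). Copied 'PVVV' from pos 1. Output: "QPVVVZCPVVV"
Token 9: backref(off=6, len=5). Copied 'ZCPVV' from pos 5. Output: "QPVVVZCPVVVZCPVV"
Token 10: backref(off=5, len=2). Copied 'ZC' from pos 11. Output: "QPVVVZCPVVVZCPVVZC"

Answer: QPVVVZCPVVVZCPVVZC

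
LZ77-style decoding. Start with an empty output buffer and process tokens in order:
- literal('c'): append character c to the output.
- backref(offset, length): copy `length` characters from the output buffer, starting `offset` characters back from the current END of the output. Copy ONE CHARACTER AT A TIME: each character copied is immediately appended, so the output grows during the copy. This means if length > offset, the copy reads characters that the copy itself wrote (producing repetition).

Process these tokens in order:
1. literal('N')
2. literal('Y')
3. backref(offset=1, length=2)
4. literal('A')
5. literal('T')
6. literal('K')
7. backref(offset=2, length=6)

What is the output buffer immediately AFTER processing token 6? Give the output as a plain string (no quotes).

Answer: NYYYATK

Derivation:
Token 1: literal('N'). Output: "N"
Token 2: literal('Y'). Output: "NY"
Token 3: backref(off=1, len=2) (overlapping!). Copied 'YY' from pos 1. Output: "NYYY"
Token 4: literal('A'). Output: "NYYYA"
Token 5: literal('T'). Output: "NYYYAT"
Token 6: literal('K'). Output: "NYYYATK"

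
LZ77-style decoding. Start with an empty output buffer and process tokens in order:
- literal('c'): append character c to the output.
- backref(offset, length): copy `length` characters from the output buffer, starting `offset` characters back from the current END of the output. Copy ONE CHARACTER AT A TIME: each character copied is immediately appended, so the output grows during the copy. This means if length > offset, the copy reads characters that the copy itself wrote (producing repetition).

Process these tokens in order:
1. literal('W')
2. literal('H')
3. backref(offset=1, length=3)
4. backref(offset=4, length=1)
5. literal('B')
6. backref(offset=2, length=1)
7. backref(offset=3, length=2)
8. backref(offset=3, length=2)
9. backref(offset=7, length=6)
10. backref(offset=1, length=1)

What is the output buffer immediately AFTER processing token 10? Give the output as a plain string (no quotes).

Token 1: literal('W'). Output: "W"
Token 2: literal('H'). Output: "WH"
Token 3: backref(off=1, len=3) (overlapping!). Copied 'HHH' from pos 1. Output: "WHHHH"
Token 4: backref(off=4, len=1). Copied 'H' from pos 1. Output: "WHHHHH"
Token 5: literal('B'). Output: "WHHHHHB"
Token 6: backref(off=2, len=1). Copied 'H' from pos 5. Output: "WHHHHHBH"
Token 7: backref(off=3, len=2). Copied 'HB' from pos 5. Output: "WHHHHHBHHB"
Token 8: backref(off=3, len=2). Copied 'HH' from pos 7. Output: "WHHHHHBHHBHH"
Token 9: backref(off=7, len=6). Copied 'HBHHBH' from pos 5. Output: "WHHHHHBHHBHHHBHHBH"
Token 10: backref(off=1, len=1). Copied 'H' from pos 17. Output: "WHHHHHBHHBHHHBHHBHH"

Answer: WHHHHHBHHBHHHBHHBHH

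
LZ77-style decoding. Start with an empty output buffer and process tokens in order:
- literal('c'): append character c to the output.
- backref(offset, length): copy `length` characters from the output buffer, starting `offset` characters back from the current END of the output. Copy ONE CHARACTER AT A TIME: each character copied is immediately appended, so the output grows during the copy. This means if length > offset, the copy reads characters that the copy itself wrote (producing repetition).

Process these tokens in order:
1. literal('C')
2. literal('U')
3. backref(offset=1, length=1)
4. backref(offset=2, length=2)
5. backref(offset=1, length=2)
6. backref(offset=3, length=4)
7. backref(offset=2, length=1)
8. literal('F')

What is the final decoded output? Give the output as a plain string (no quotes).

Token 1: literal('C'). Output: "C"
Token 2: literal('U'). Output: "CU"
Token 3: backref(off=1, len=1). Copied 'U' from pos 1. Output: "CUU"
Token 4: backref(off=2, len=2). Copied 'UU' from pos 1. Output: "CUUUU"
Token 5: backref(off=1, len=2) (overlapping!). Copied 'UU' from pos 4. Output: "CUUUUUU"
Token 6: backref(off=3, len=4) (overlapping!). Copied 'UUUU' from pos 4. Output: "CUUUUUUUUUU"
Token 7: backref(off=2, len=1). Copied 'U' from pos 9. Output: "CUUUUUUUUUUU"
Token 8: literal('F'). Output: "CUUUUUUUUUUUF"

Answer: CUUUUUUUUUUUF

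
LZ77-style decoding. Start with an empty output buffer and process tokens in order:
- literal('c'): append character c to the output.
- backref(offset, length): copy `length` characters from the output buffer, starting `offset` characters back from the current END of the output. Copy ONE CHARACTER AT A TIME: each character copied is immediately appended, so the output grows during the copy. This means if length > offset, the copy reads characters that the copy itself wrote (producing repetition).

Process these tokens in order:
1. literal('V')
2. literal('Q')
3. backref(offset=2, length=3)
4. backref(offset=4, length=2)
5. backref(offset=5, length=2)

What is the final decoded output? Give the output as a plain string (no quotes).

Token 1: literal('V'). Output: "V"
Token 2: literal('Q'). Output: "VQ"
Token 3: backref(off=2, len=3) (overlapping!). Copied 'VQV' from pos 0. Output: "VQVQV"
Token 4: backref(off=4, len=2). Copied 'QV' from pos 1. Output: "VQVQVQV"
Token 5: backref(off=5, len=2). Copied 'VQ' from pos 2. Output: "VQVQVQVVQ"

Answer: VQVQVQVVQ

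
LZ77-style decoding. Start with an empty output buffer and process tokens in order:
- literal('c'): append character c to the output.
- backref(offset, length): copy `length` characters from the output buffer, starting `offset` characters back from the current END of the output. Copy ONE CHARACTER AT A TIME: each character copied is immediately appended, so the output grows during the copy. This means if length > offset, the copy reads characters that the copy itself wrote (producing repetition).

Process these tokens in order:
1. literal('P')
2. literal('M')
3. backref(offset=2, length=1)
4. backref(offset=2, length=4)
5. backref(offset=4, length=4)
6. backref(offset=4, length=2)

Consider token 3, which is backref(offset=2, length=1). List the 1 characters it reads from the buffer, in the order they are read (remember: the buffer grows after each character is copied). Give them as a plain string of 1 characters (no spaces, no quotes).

Answer: P

Derivation:
Token 1: literal('P'). Output: "P"
Token 2: literal('M'). Output: "PM"
Token 3: backref(off=2, len=1). Buffer before: "PM" (len 2)
  byte 1: read out[0]='P', append. Buffer now: "PMP"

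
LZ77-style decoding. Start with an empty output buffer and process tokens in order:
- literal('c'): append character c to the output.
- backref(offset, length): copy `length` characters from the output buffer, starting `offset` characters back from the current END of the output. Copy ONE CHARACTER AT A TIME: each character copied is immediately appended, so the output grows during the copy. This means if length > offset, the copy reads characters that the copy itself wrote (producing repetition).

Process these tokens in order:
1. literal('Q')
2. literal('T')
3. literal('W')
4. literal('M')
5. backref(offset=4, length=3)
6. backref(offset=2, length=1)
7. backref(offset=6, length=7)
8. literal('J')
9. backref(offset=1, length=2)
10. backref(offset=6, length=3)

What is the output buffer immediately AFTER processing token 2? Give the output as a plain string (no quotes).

Answer: QT

Derivation:
Token 1: literal('Q'). Output: "Q"
Token 2: literal('T'). Output: "QT"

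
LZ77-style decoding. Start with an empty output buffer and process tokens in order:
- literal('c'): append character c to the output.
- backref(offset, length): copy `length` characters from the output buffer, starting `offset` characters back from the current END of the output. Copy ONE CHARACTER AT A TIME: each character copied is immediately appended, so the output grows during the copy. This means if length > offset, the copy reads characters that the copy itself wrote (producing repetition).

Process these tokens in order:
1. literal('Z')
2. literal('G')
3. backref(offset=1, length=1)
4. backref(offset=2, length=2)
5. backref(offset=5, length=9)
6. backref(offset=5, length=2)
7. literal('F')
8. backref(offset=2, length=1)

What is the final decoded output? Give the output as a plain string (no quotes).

Token 1: literal('Z'). Output: "Z"
Token 2: literal('G'). Output: "ZG"
Token 3: backref(off=1, len=1). Copied 'G' from pos 1. Output: "ZGG"
Token 4: backref(off=2, len=2). Copied 'GG' from pos 1. Output: "ZGGGG"
Token 5: backref(off=5, len=9) (overlapping!). Copied 'ZGGGGZGGG' from pos 0. Output: "ZGGGGZGGGGZGGG"
Token 6: backref(off=5, len=2). Copied 'GZ' from pos 9. Output: "ZGGGGZGGGGZGGGGZ"
Token 7: literal('F'). Output: "ZGGGGZGGGGZGGGGZF"
Token 8: backref(off=2, len=1). Copied 'Z' from pos 15. Output: "ZGGGGZGGGGZGGGGZFZ"

Answer: ZGGGGZGGGGZGGGGZFZ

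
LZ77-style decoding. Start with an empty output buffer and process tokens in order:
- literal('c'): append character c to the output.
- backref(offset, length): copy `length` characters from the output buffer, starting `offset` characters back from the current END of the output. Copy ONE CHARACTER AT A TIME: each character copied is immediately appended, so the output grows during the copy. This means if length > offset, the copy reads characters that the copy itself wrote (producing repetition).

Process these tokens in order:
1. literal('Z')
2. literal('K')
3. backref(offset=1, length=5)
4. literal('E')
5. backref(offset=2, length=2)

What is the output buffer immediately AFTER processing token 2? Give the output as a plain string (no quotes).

Answer: ZK

Derivation:
Token 1: literal('Z'). Output: "Z"
Token 2: literal('K'). Output: "ZK"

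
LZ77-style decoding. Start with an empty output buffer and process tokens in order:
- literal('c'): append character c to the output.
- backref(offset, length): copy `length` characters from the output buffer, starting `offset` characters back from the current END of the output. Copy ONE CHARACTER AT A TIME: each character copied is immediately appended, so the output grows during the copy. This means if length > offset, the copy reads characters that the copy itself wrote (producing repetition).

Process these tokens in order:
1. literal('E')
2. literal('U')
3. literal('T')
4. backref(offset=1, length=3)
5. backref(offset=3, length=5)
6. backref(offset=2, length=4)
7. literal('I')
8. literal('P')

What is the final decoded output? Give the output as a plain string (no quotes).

Token 1: literal('E'). Output: "E"
Token 2: literal('U'). Output: "EU"
Token 3: literal('T'). Output: "EUT"
Token 4: backref(off=1, len=3) (overlapping!). Copied 'TTT' from pos 2. Output: "EUTTTT"
Token 5: backref(off=3, len=5) (overlapping!). Copied 'TTTTT' from pos 3. Output: "EUTTTTTTTTT"
Token 6: backref(off=2, len=4) (overlapping!). Copied 'TTTT' from pos 9. Output: "EUTTTTTTTTTTTTT"
Token 7: literal('I'). Output: "EUTTTTTTTTTTTTTI"
Token 8: literal('P'). Output: "EUTTTTTTTTTTTTTIP"

Answer: EUTTTTTTTTTTTTTIP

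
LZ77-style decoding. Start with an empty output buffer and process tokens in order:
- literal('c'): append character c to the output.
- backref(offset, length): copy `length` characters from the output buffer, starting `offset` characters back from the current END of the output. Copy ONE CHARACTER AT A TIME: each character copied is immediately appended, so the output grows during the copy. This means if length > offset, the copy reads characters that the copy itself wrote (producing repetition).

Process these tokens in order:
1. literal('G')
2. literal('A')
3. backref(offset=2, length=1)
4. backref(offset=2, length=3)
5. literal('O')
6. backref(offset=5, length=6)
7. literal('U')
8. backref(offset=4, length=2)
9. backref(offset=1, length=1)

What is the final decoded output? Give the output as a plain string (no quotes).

Answer: GAGAGAOGAGAOGUAOO

Derivation:
Token 1: literal('G'). Output: "G"
Token 2: literal('A'). Output: "GA"
Token 3: backref(off=2, len=1). Copied 'G' from pos 0. Output: "GAG"
Token 4: backref(off=2, len=3) (overlapping!). Copied 'AGA' from pos 1. Output: "GAGAGA"
Token 5: literal('O'). Output: "GAGAGAO"
Token 6: backref(off=5, len=6) (overlapping!). Copied 'GAGAOG' from pos 2. Output: "GAGAGAOGAGAOG"
Token 7: literal('U'). Output: "GAGAGAOGAGAOGU"
Token 8: backref(off=4, len=2). Copied 'AO' from pos 10. Output: "GAGAGAOGAGAOGUAO"
Token 9: backref(off=1, len=1). Copied 'O' from pos 15. Output: "GAGAGAOGAGAOGUAOO"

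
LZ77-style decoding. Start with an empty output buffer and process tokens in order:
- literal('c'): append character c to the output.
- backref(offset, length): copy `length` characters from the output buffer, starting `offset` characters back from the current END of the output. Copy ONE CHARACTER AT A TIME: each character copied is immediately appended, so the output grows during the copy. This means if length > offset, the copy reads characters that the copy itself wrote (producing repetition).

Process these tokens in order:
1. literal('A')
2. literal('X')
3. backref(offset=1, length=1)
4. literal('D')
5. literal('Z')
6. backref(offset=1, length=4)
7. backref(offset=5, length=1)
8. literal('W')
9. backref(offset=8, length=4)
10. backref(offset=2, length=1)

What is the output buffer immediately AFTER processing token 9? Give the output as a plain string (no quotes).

Answer: AXXDZZZZZZWDZZZ

Derivation:
Token 1: literal('A'). Output: "A"
Token 2: literal('X'). Output: "AX"
Token 3: backref(off=1, len=1). Copied 'X' from pos 1. Output: "AXX"
Token 4: literal('D'). Output: "AXXD"
Token 5: literal('Z'). Output: "AXXDZ"
Token 6: backref(off=1, len=4) (overlapping!). Copied 'ZZZZ' from pos 4. Output: "AXXDZZZZZ"
Token 7: backref(off=5, len=1). Copied 'Z' from pos 4. Output: "AXXDZZZZZZ"
Token 8: literal('W'). Output: "AXXDZZZZZZW"
Token 9: backref(off=8, len=4). Copied 'DZZZ' from pos 3. Output: "AXXDZZZZZZWDZZZ"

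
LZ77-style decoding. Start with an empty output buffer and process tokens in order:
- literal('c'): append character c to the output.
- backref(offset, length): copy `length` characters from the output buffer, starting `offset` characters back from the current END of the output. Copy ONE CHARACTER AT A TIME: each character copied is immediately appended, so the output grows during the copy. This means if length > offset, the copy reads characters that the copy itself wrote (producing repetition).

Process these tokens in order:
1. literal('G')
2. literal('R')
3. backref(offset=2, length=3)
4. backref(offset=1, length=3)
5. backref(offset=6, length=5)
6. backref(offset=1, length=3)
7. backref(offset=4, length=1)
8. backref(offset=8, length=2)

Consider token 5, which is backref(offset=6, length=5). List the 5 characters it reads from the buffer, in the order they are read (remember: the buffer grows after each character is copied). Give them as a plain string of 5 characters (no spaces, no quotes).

Answer: GRGGG

Derivation:
Token 1: literal('G'). Output: "G"
Token 2: literal('R'). Output: "GR"
Token 3: backref(off=2, len=3) (overlapping!). Copied 'GRG' from pos 0. Output: "GRGRG"
Token 4: backref(off=1, len=3) (overlapping!). Copied 'GGG' from pos 4. Output: "GRGRGGGG"
Token 5: backref(off=6, len=5). Buffer before: "GRGRGGGG" (len 8)
  byte 1: read out[2]='G', append. Buffer now: "GRGRGGGGG"
  byte 2: read out[3]='R', append. Buffer now: "GRGRGGGGGR"
  byte 3: read out[4]='G', append. Buffer now: "GRGRGGGGGRG"
  byte 4: read out[5]='G', append. Buffer now: "GRGRGGGGGRGG"
  byte 5: read out[6]='G', append. Buffer now: "GRGRGGGGGRGGG"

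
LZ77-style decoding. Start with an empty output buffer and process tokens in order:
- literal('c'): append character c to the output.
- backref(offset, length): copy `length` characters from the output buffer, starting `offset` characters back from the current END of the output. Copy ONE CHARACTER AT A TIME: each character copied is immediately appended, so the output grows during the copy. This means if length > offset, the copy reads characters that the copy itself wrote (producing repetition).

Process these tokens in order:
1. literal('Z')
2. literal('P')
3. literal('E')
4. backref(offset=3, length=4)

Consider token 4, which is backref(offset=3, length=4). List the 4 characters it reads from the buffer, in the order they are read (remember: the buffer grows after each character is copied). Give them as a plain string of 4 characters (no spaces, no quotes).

Token 1: literal('Z'). Output: "Z"
Token 2: literal('P'). Output: "ZP"
Token 3: literal('E'). Output: "ZPE"
Token 4: backref(off=3, len=4). Buffer before: "ZPE" (len 3)
  byte 1: read out[0]='Z', append. Buffer now: "ZPEZ"
  byte 2: read out[1]='P', append. Buffer now: "ZPEZP"
  byte 3: read out[2]='E', append. Buffer now: "ZPEZPE"
  byte 4: read out[3]='Z', append. Buffer now: "ZPEZPEZ"

Answer: ZPEZ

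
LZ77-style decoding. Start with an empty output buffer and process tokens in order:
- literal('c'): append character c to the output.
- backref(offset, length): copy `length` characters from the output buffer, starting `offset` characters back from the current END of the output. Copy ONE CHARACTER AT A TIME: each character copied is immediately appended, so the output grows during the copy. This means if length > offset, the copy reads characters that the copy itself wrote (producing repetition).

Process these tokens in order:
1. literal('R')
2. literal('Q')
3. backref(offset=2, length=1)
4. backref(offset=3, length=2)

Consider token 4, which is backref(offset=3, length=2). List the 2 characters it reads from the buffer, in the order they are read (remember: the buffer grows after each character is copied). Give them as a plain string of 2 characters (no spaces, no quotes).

Answer: RQ

Derivation:
Token 1: literal('R'). Output: "R"
Token 2: literal('Q'). Output: "RQ"
Token 3: backref(off=2, len=1). Copied 'R' from pos 0. Output: "RQR"
Token 4: backref(off=3, len=2). Buffer before: "RQR" (len 3)
  byte 1: read out[0]='R', append. Buffer now: "RQRR"
  byte 2: read out[1]='Q', append. Buffer now: "RQRRQ"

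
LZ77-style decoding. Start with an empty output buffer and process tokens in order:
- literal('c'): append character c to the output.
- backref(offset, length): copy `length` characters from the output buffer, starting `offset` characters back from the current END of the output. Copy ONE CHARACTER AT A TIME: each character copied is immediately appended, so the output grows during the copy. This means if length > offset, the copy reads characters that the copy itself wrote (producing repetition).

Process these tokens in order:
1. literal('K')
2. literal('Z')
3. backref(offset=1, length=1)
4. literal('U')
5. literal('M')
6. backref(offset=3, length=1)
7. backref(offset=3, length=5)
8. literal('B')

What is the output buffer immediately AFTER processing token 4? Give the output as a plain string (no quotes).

Token 1: literal('K'). Output: "K"
Token 2: literal('Z'). Output: "KZ"
Token 3: backref(off=1, len=1). Copied 'Z' from pos 1. Output: "KZZ"
Token 4: literal('U'). Output: "KZZU"

Answer: KZZU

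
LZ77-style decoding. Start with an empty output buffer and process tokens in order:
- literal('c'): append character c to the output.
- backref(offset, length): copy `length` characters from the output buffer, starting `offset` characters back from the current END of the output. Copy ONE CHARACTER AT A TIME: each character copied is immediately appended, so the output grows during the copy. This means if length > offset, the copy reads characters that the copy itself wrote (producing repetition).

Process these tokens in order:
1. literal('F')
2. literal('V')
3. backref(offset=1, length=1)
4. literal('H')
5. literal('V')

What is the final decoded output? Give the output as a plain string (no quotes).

Answer: FVVHV

Derivation:
Token 1: literal('F'). Output: "F"
Token 2: literal('V'). Output: "FV"
Token 3: backref(off=1, len=1). Copied 'V' from pos 1. Output: "FVV"
Token 4: literal('H'). Output: "FVVH"
Token 5: literal('V'). Output: "FVVHV"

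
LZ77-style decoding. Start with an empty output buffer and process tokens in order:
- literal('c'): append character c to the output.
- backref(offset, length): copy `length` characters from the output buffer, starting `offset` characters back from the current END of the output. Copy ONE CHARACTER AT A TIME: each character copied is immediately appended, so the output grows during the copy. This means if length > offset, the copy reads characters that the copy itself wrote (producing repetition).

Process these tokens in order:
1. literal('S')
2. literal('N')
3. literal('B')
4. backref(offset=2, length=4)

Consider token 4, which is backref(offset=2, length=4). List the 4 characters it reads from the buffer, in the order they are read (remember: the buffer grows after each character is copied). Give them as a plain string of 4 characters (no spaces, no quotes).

Answer: NBNB

Derivation:
Token 1: literal('S'). Output: "S"
Token 2: literal('N'). Output: "SN"
Token 3: literal('B'). Output: "SNB"
Token 4: backref(off=2, len=4). Buffer before: "SNB" (len 3)
  byte 1: read out[1]='N', append. Buffer now: "SNBN"
  byte 2: read out[2]='B', append. Buffer now: "SNBNB"
  byte 3: read out[3]='N', append. Buffer now: "SNBNBN"
  byte 4: read out[4]='B', append. Buffer now: "SNBNBNB"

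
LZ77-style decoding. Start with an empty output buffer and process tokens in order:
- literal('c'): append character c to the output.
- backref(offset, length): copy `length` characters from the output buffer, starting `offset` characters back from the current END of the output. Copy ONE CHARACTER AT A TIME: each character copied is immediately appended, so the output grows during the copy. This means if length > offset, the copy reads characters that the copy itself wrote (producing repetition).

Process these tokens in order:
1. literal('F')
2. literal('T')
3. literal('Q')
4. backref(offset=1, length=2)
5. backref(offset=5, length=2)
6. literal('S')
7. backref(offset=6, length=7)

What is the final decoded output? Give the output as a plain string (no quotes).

Token 1: literal('F'). Output: "F"
Token 2: literal('T'). Output: "FT"
Token 3: literal('Q'). Output: "FTQ"
Token 4: backref(off=1, len=2) (overlapping!). Copied 'QQ' from pos 2. Output: "FTQQQ"
Token 5: backref(off=5, len=2). Copied 'FT' from pos 0. Output: "FTQQQFT"
Token 6: literal('S'). Output: "FTQQQFTS"
Token 7: backref(off=6, len=7) (overlapping!). Copied 'QQQFTSQ' from pos 2. Output: "FTQQQFTSQQQFTSQ"

Answer: FTQQQFTSQQQFTSQ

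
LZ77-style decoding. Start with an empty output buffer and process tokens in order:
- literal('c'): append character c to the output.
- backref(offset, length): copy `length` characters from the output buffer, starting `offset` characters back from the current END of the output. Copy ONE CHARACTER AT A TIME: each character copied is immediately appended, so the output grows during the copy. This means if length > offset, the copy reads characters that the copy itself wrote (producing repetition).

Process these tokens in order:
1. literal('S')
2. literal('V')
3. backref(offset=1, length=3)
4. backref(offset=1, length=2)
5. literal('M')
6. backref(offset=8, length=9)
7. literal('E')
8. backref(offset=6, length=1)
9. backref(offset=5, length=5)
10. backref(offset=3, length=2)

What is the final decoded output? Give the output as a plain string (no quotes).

Token 1: literal('S'). Output: "S"
Token 2: literal('V'). Output: "SV"
Token 3: backref(off=1, len=3) (overlapping!). Copied 'VVV' from pos 1. Output: "SVVVV"
Token 4: backref(off=1, len=2) (overlapping!). Copied 'VV' from pos 4. Output: "SVVVVVV"
Token 5: literal('M'). Output: "SVVVVVVM"
Token 6: backref(off=8, len=9) (overlapping!). Copied 'SVVVVVVMS' from pos 0. Output: "SVVVVVVMSVVVVVVMS"
Token 7: literal('E'). Output: "SVVVVVVMSVVVVVVMSE"
Token 8: backref(off=6, len=1). Copied 'V' from pos 12. Output: "SVVVVVVMSVVVVVVMSEV"
Token 9: backref(off=5, len=5). Copied 'VMSEV' from pos 14. Output: "SVVVVVVMSVVVVVVMSEVVMSEV"
Token 10: backref(off=3, len=2). Copied 'SE' from pos 21. Output: "SVVVVVVMSVVVVVVMSEVVMSEVSE"

Answer: SVVVVVVMSVVVVVVMSEVVMSEVSE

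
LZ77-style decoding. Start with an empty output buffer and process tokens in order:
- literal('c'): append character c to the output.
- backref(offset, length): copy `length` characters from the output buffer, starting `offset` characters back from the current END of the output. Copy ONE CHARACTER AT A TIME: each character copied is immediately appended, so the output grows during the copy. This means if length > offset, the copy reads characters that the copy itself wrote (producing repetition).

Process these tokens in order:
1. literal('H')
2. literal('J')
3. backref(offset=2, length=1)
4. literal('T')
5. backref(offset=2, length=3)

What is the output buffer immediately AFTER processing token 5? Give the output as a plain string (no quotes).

Token 1: literal('H'). Output: "H"
Token 2: literal('J'). Output: "HJ"
Token 3: backref(off=2, len=1). Copied 'H' from pos 0. Output: "HJH"
Token 4: literal('T'). Output: "HJHT"
Token 5: backref(off=2, len=3) (overlapping!). Copied 'HTH' from pos 2. Output: "HJHTHTH"

Answer: HJHTHTH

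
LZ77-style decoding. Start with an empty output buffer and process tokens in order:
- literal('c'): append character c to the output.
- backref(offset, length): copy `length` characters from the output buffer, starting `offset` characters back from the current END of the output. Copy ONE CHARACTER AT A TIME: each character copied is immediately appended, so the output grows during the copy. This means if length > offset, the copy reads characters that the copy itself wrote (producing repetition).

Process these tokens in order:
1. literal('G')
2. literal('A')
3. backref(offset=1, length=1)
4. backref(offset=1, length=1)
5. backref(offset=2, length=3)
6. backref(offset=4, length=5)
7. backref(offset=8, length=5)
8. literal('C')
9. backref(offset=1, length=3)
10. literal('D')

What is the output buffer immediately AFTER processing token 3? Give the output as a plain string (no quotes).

Answer: GAA

Derivation:
Token 1: literal('G'). Output: "G"
Token 2: literal('A'). Output: "GA"
Token 3: backref(off=1, len=1). Copied 'A' from pos 1. Output: "GAA"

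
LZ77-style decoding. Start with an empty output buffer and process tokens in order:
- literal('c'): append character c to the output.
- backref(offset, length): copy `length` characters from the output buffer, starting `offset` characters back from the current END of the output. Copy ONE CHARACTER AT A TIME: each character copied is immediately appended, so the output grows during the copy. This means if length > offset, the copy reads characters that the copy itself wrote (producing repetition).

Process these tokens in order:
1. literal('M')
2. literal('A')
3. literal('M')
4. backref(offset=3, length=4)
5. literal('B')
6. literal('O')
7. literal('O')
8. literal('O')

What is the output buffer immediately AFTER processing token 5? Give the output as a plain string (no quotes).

Token 1: literal('M'). Output: "M"
Token 2: literal('A'). Output: "MA"
Token 3: literal('M'). Output: "MAM"
Token 4: backref(off=3, len=4) (overlapping!). Copied 'MAMM' from pos 0. Output: "MAMMAMM"
Token 5: literal('B'). Output: "MAMMAMMB"

Answer: MAMMAMMB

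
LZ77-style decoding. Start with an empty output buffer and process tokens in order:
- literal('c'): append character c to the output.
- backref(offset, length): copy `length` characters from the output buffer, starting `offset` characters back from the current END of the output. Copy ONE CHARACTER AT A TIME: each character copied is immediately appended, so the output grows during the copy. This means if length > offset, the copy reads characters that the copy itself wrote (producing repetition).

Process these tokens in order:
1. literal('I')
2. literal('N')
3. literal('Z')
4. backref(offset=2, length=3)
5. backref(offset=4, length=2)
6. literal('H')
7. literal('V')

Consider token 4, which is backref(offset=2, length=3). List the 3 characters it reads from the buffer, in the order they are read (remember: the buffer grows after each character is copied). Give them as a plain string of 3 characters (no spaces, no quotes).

Token 1: literal('I'). Output: "I"
Token 2: literal('N'). Output: "IN"
Token 3: literal('Z'). Output: "INZ"
Token 4: backref(off=2, len=3). Buffer before: "INZ" (len 3)
  byte 1: read out[1]='N', append. Buffer now: "INZN"
  byte 2: read out[2]='Z', append. Buffer now: "INZNZ"
  byte 3: read out[3]='N', append. Buffer now: "INZNZN"

Answer: NZN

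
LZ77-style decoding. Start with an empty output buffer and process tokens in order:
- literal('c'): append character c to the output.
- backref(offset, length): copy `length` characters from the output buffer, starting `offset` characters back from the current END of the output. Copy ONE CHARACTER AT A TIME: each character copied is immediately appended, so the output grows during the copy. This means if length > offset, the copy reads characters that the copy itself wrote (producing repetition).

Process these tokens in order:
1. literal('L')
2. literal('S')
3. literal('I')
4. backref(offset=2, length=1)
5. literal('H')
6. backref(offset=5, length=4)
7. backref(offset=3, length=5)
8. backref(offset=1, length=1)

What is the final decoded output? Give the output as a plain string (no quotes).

Token 1: literal('L'). Output: "L"
Token 2: literal('S'). Output: "LS"
Token 3: literal('I'). Output: "LSI"
Token 4: backref(off=2, len=1). Copied 'S' from pos 1. Output: "LSIS"
Token 5: literal('H'). Output: "LSISH"
Token 6: backref(off=5, len=4). Copied 'LSIS' from pos 0. Output: "LSISHLSIS"
Token 7: backref(off=3, len=5) (overlapping!). Copied 'SISSI' from pos 6. Output: "LSISHLSISSISSI"
Token 8: backref(off=1, len=1). Copied 'I' from pos 13. Output: "LSISHLSISSISSII"

Answer: LSISHLSISSISSII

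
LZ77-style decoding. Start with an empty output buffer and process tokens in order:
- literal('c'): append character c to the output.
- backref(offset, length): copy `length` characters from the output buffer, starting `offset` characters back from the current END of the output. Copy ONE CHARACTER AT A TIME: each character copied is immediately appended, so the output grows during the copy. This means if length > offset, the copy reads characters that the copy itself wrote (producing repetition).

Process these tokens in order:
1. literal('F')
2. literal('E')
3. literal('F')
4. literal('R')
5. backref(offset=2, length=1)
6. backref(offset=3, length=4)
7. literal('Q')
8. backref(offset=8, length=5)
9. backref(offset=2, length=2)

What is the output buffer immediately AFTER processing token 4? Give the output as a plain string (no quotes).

Answer: FEFR

Derivation:
Token 1: literal('F'). Output: "F"
Token 2: literal('E'). Output: "FE"
Token 3: literal('F'). Output: "FEF"
Token 4: literal('R'). Output: "FEFR"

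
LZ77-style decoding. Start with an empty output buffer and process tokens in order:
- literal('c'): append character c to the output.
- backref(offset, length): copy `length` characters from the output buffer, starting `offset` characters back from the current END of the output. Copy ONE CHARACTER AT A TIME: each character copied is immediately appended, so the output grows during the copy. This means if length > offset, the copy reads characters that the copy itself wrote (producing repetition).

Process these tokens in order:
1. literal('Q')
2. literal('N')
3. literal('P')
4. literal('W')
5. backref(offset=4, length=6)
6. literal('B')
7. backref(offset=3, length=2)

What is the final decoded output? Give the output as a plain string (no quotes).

Token 1: literal('Q'). Output: "Q"
Token 2: literal('N'). Output: "QN"
Token 3: literal('P'). Output: "QNP"
Token 4: literal('W'). Output: "QNPW"
Token 5: backref(off=4, len=6) (overlapping!). Copied 'QNPWQN' from pos 0. Output: "QNPWQNPWQN"
Token 6: literal('B'). Output: "QNPWQNPWQNB"
Token 7: backref(off=3, len=2). Copied 'QN' from pos 8. Output: "QNPWQNPWQNBQN"

Answer: QNPWQNPWQNBQN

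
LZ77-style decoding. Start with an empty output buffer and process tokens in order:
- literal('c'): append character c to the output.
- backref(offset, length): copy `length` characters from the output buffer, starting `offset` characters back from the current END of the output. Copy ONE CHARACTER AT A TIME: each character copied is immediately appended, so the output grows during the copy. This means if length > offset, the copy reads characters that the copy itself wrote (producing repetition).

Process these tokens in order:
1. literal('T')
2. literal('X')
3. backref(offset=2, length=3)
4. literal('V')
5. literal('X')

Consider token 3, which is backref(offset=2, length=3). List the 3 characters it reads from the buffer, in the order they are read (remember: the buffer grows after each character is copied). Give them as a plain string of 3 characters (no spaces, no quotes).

Answer: TXT

Derivation:
Token 1: literal('T'). Output: "T"
Token 2: literal('X'). Output: "TX"
Token 3: backref(off=2, len=3). Buffer before: "TX" (len 2)
  byte 1: read out[0]='T', append. Buffer now: "TXT"
  byte 2: read out[1]='X', append. Buffer now: "TXTX"
  byte 3: read out[2]='T', append. Buffer now: "TXTXT"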